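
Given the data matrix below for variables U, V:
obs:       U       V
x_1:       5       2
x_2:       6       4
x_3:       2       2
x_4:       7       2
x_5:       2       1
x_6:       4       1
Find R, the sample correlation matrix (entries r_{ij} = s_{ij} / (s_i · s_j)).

Step 1 — column means:
  mean(U) = (5 + 6 + 2 + 7 + 2 + 4) / 6 = 26/6 = 4.3333
  mean(V) = (2 + 4 + 2 + 2 + 1 + 1) / 6 = 12/6 = 2

Step 2 — sample variances and covariances s[i,j] = (1/(n-1)) · Σ_k (x_{k,i} - mean_i) · (x_{k,j} - mean_j), with n-1 = 5:
  s[U,U] = ((0.6667)·(0.6667) + (1.6667)·(1.6667) + (-2.3333)·(-2.3333) + (2.6667)·(2.6667) + (-2.3333)·(-2.3333) + (-0.3333)·(-0.3333)) / 5 = 21.3333/5 = 4.2667
  s[U,V] = ((0.6667)·(0) + (1.6667)·(2) + (-2.3333)·(0) + (2.6667)·(0) + (-2.3333)·(-1) + (-0.3333)·(-1)) / 5 = 6/5 = 1.2
  s[V,V] = ((0)·(0) + (2)·(2) + (0)·(0) + (0)·(0) + (-1)·(-1) + (-1)·(-1)) / 5 = 6/5 = 1.2
  Sample standard deviations s_i = √(s[i,i]):
  s(U) = √(4.2667) = 2.0656
  s(V) = √(1.2) = 1.0954

Step 3 — r_{ij} = s_{ij} / (s_i · s_j):
  r[U,U] = 1 (diagonal).
  r[U,V] = 1.2 / (2.0656 · 1.0954) = 1.2 / 2.2627 = 0.5303
  r[V,V] = 1 (diagonal).

R is symmetric with unit diagonal. Assembling:

R = [[1, 0.5303],
 [0.5303, 1]]


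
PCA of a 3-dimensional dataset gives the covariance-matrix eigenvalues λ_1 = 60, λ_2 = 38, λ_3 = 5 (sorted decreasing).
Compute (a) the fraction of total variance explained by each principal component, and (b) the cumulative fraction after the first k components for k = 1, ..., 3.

Step 1 — total variance = trace(Sigma) = Σ λ_i = 60 + 38 + 5 = 103.

Step 2 — fraction explained by component i = λ_i / Σ λ:
  PC1: 60/103 = 0.5825
  PC2: 38/103 = 0.3689
  PC3: 5/103 = 0.0485

Step 3 — cumulative fraction after k components = (λ_1 + ... + λ_k) / Σ λ:
  k = 1: 60/103 = 0.5825
  k = 2: (60 + 38)/103 = 98/103 = 0.9515
  k = 3: (60 + 38 + 5)/103 = 103/103 = 1

Summary (fraction, with percent):

explained: PC1 0.5825 (58.25%), PC2 0.3689 (36.89%), PC3 0.0485 (4.85%);  cumulative: 0.5825, 0.9515, 1


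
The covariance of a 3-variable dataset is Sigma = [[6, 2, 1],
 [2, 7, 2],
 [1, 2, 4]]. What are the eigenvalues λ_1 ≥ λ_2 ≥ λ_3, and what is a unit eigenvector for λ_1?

Step 1 — characteristic polynomial p(λ) = det(λI - Sigma) = λ³ - tr·λ² + c_1·λ - det, where tr = trace, c_1 = sum of the principal 2×2 minors, det = det(Sigma):
  tr = 6 + 7 + 4 = 17,
  c_1 = (6·7 - (2)²) + (6·4 - (1)²) + (7·4 - (2)²) = 38 + 23 + 24 = 85,
  det = 6·(7·4 - (2)²) - (2)·((2)·4 - (2)·(1)) + (1)·((2)·(2) - 7·(1)) = 6·(24) - (2)·(6) + (1)·(-3) = 129.
  So p(λ) = λ³ - 17λ² + 85λ - 129.
Step 2 — look for an integer root (rational root theorem: any rational root is an integer divisor of 129). Testing λ = 3:
  p(3) = 27 - 153 + 255 - 129 = 0  ✓
  Dividing out (λ - 3): p(λ) = (λ - 3)(λ² - 14λ + 43).
Step 3 — remaining eigenvalues from the quadratic λ² - 14λ + 43 = 0:
  Δ = 14² - 4·43 = 196 - 172 = 24,  λ = (14 ± √24)/2 = (14 ± 4.899)/2 ≈ 9.4495 or 4.5505.
  Sorted: λ_1 = 9.4495,  λ_2 = 4.5505,  λ_3 = 3  (check: sum = 17 = tr ✓).

Step 4 — unit eigenvector for λ_1 ≈ 9.4495: v spans the null space of (Sigma - λ_1 I), whose rows are
  r_1 = (-3.4495, 2, 1),  r_2 = (2, -2.4495, 2),  r_3 = (1, 2, -5.4495).
  v is orthogonal to every row, so take v ∝ r_1 × r_2 = ((2)·(2) - (1)·(-2.4495), (1)·(2) - (-3.4495)·(2), (-3.4495)·(-2.4495) - (2)·(2)) ≈ (6.4495, 8.899, 4.4495).
  Let u = (6.4495, 8.899, 4.4495).
  ||u|| = √((6.4495)² + (8.899)² + (4.4495)²) = √(140.5857) ≈ 11.8569,  v_1 = u/||u|| ≈ (0.5439, 0.7505, 0.3753) (||v_1|| = 1).

λ_1 = 9.4495,  λ_2 = 4.5505,  λ_3 = 3;  v_1 ≈ (0.5439, 0.7505, 0.3753)


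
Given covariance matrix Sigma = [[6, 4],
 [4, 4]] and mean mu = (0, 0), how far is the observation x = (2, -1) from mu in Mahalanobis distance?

Step 1 — centre the observation: (x - mu) = (2, -1).

Step 2 — invert Sigma. det(Sigma) = 6·4 - (4)² = 8.
  Sigma^{-1} = (1/det) · [[d, -b], [-b, a]] = [[0.5, -0.5],
 [-0.5, 0.75]].

Step 3 — form the quadratic (x - mu)^T · Sigma^{-1} · (x - mu):
  Sigma^{-1} · (x - mu) = (1.5, -1.75).
  (x - mu)^T · [Sigma^{-1} · (x - mu)] = (2)·(1.5) + (-1)·(-1.75) = 4.75.

Step 4 — take square root: d = √(4.75) ≈ 2.1794.

d(x, mu) = √(4.75) ≈ 2.1794


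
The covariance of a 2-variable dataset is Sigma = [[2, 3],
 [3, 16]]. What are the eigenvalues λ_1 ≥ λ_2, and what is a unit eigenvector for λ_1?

Step 1 — characteristic polynomial of 2×2 Sigma:
  det(Sigma - λI) = λ² - trace · λ + det = 0.
  trace = 2 + 16 = 18, det = 2·16 - (3)² = 23.
Step 2 — discriminant:
  Δ = trace² - 4·det = 324 - 92 = 232.
Step 3 — eigenvalues:
  λ = (trace ± √Δ)/2 = (18 ± 15.2315)/2,
  λ_1 = 16.6158,  λ_2 = 1.3842.

Step 4 — unit eigenvector for λ_1: solve (Sigma - λ_1 I)v = 0. First row:
  (2 - 16.6158)·v_x + (3)·v_y = 0, i.e. (-14.6158)·v_x + (3)·v_y = 0,
  so v ∝ (b, λ_1 - a) = (3, 14.6158) = u.
  ||u|| = √((3)² + (14.6158)²) = √(222.6208) ≈ 14.9205,
  v_1 = u/||u|| ≈ (0.2011, 0.9796) (||v_1|| = 1).

λ_1 = 16.6158,  λ_2 = 1.3842;  v_1 ≈ (0.2011, 0.9796)


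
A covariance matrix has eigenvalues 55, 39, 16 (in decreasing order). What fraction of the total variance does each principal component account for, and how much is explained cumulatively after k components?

Step 1 — total variance = trace(Sigma) = Σ λ_i = 55 + 39 + 16 = 110.

Step 2 — fraction explained by component i = λ_i / Σ λ:
  PC1: 55/110 = 0.5
  PC2: 39/110 = 0.3545
  PC3: 16/110 = 0.1455

Step 3 — cumulative fraction after k components = (λ_1 + ... + λ_k) / Σ λ:
  k = 1: 55/110 = 0.5
  k = 2: (55 + 39)/110 = 94/110 = 0.8545
  k = 3: (55 + 39 + 16)/110 = 110/110 = 1

Summary (fraction, with percent):

explained: PC1 0.5 (50%), PC2 0.3545 (35.45%), PC3 0.1455 (14.55%);  cumulative: 0.5, 0.8545, 1


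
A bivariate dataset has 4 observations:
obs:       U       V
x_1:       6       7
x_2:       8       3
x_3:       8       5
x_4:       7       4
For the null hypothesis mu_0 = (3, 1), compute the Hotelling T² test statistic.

Step 1 — sample mean vector:
  mean(U) = (6 + 8 + 8 + 7) / 4 = 29/4 = 7.25
  mean(V) = (7 + 3 + 5 + 4) / 4 = 19/4 = 4.75
  x̄ = (7.25, 4.75),  deviation x̄ - mu_0 = (7.25, 4.75) - (3, 1) = (4.25, 3.75).

Step 2 — sample covariance matrix, S[i,j] = (1/(n-1)) · Σ_k (x_{k,i} - mean_i) · (x_{k,j} - mean_j), divisor n-1 = 3:
  S[U,U] = ((-1.25)·(-1.25) + (0.75)·(0.75) + (0.75)·(0.75) + (-0.25)·(-0.25)) / 3 = 2.75/3 = 0.9167
  S[U,V] = ((-1.25)·(2.25) + (0.75)·(-1.75) + (0.75)·(0.25) + (-0.25)·(-0.75)) / 3 = -3.75/3 = -1.25
  S[V,V] = ((2.25)·(2.25) + (-1.75)·(-1.75) + (0.25)·(0.25) + (-0.75)·(-0.75)) / 3 = 8.75/3 = 2.9167
  S = [[0.9167, -1.25],
 [-1.25, 2.9167]].

Step 3 — invert S. det(S) = 0.9167·2.9167 - (-1.25)² = 1.1111.
  S^{-1} = (1/det) · [[d, -b], [-b, a]] = [[2.625, 1.125],
 [1.125, 0.825]].

Step 4 — quadratic form (x̄ - mu_0)^T · S^{-1} · (x̄ - mu_0):
  S^{-1} · (x̄ - mu_0) = (15.375, 7.875),
  (x̄ - mu_0)^T · [...] = (4.25)·(15.375) + (3.75)·(7.875) = 94.875.

Step 5 — scale by n: T² = 4 · 94.875 = 379.5.

T² ≈ 379.5


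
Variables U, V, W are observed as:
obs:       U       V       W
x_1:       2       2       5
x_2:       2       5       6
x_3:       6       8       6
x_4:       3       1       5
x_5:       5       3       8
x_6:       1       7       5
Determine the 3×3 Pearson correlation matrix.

Step 1 — column means:
  mean(U) = (2 + 2 + 6 + 3 + 5 + 1) / 6 = 19/6 = 3.1667
  mean(V) = (2 + 5 + 8 + 1 + 3 + 7) / 6 = 26/6 = 4.3333
  mean(W) = (5 + 6 + 6 + 5 + 8 + 5) / 6 = 35/6 = 5.8333

Step 2 — sample variances and covariances s[i,j] = (1/(n-1)) · Σ_k (x_{k,i} - mean_i) · (x_{k,j} - mean_j), with n-1 = 5:
  s[U,U] = ((-1.1667)·(-1.1667) + (-1.1667)·(-1.1667) + (2.8333)·(2.8333) + (-0.1667)·(-0.1667) + (1.8333)·(1.8333) + (-2.1667)·(-2.1667)) / 5 = 18.8333/5 = 3.7667
  s[U,V] = ((-1.1667)·(-2.3333) + (-1.1667)·(0.6667) + (2.8333)·(3.6667) + (-0.1667)·(-3.3333) + (1.8333)·(-1.3333) + (-2.1667)·(2.6667)) / 5 = 4.6667/5 = 0.9333
  s[U,W] = ((-1.1667)·(-0.8333) + (-1.1667)·(0.1667) + (2.8333)·(0.1667) + (-0.1667)·(-0.8333) + (1.8333)·(2.1667) + (-2.1667)·(-0.8333)) / 5 = 7.1667/5 = 1.4333
  s[V,V] = ((-2.3333)·(-2.3333) + (0.6667)·(0.6667) + (3.6667)·(3.6667) + (-3.3333)·(-3.3333) + (-1.3333)·(-1.3333) + (2.6667)·(2.6667)) / 5 = 39.3333/5 = 7.8667
  s[V,W] = ((-2.3333)·(-0.8333) + (0.6667)·(0.1667) + (3.6667)·(0.1667) + (-3.3333)·(-0.8333) + (-1.3333)·(2.1667) + (2.6667)·(-0.8333)) / 5 = 0.3333/5 = 0.0667
  s[W,W] = ((-0.8333)·(-0.8333) + (0.1667)·(0.1667) + (0.1667)·(0.1667) + (-0.8333)·(-0.8333) + (2.1667)·(2.1667) + (-0.8333)·(-0.8333)) / 5 = 6.8333/5 = 1.3667
  Sample standard deviations s_i = √(s[i,i]):
  s(U) = √(3.7667) = 1.9408
  s(V) = √(7.8667) = 2.8048
  s(W) = √(1.3667) = 1.169

Step 3 — r_{ij} = s_{ij} / (s_i · s_j):
  r[U,U] = 1 (diagonal).
  r[U,V] = 0.9333 / (1.9408 · 2.8048) = 0.9333 / 5.4434 = 0.1715
  r[U,W] = 1.4333 / (1.9408 · 1.169) = 1.4333 / 2.2689 = 0.6317
  r[V,V] = 1 (diagonal).
  r[V,W] = 0.0667 / (2.8048 · 1.169) = 0.0667 / 3.2789 = 0.0203
  r[W,W] = 1 (diagonal).

R is symmetric with unit diagonal. Assembling:

R = [[1, 0.1715, 0.6317],
 [0.1715, 1, 0.0203],
 [0.6317, 0.0203, 1]]


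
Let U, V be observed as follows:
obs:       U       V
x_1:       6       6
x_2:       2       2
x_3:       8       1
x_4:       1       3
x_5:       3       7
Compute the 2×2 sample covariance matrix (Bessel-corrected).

Step 1 — column means:
  mean(U) = (6 + 2 + 8 + 1 + 3) / 5 = 20/5 = 4
  mean(V) = (6 + 2 + 1 + 3 + 7) / 5 = 19/5 = 3.8

Step 2 — sample covariance S[i,j] = (1/(n-1)) · Σ_k (x_{k,i} - mean_i) · (x_{k,j} - mean_j), with n-1 = 4.
  S[U,U] = ((2)·(2) + (-2)·(-2) + (4)·(4) + (-3)·(-3) + (-1)·(-1)) / 4 = 34/4 = 8.5
  S[U,V] = ((2)·(2.2) + (-2)·(-1.8) + (4)·(-2.8) + (-3)·(-0.8) + (-1)·(3.2)) / 4 = -4/4 = -1
  S[V,V] = ((2.2)·(2.2) + (-1.8)·(-1.8) + (-2.8)·(-2.8) + (-0.8)·(-0.8) + (3.2)·(3.2)) / 4 = 26.8/4 = 6.7

S is symmetric (S[j,i] = S[i,j]). Assembling:

S = [[8.5, -1],
 [-1, 6.7]]


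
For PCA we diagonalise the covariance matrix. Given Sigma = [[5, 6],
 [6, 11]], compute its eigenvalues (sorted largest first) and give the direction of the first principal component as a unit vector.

Step 1 — characteristic polynomial of 2×2 Sigma:
  det(Sigma - λI) = λ² - trace · λ + det = 0.
  trace = 5 + 11 = 16, det = 5·11 - (6)² = 19.
Step 2 — discriminant:
  Δ = trace² - 4·det = 256 - 76 = 180.
Step 3 — eigenvalues:
  λ = (trace ± √Δ)/2 = (16 ± 13.4164)/2,
  λ_1 = 14.7082,  λ_2 = 1.2918.

Step 4 — unit eigenvector for λ_1: solve (Sigma - λ_1 I)v = 0. First row:
  (5 - 14.7082)·v_x + (6)·v_y = 0, i.e. (-9.7082)·v_x + (6)·v_y = 0,
  so v ∝ (b, λ_1 - a) = (6, 9.7082) = u.
  ||u|| = √((6)² + (9.7082)²) = √(130.2492) ≈ 11.4127,
  v_1 = u/||u|| ≈ (0.5257, 0.8507) (||v_1|| = 1).

λ_1 = 14.7082,  λ_2 = 1.2918;  v_1 ≈ (0.5257, 0.8507)


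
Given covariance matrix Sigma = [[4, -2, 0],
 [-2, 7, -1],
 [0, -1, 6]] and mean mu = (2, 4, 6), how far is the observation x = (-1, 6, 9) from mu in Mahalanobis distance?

Step 1 — centre the observation: (x - mu) = (-3, 2, 3).

Step 2 — invert Sigma (cofactor / det for 3×3, or solve directly):
  Sigma^{-1} = [[0.2929, 0.0857, 0.0143],
 [0.0857, 0.1714, 0.0286],
 [0.0143, 0.0286, 0.1714]].

Step 3 — form the quadratic (x - mu)^T · Sigma^{-1} · (x - mu):
  Sigma^{-1} · (x - mu) = (-0.6643, 0.1714, 0.5286).
  (x - mu)^T · [Sigma^{-1} · (x - mu)] = (-3)·(-0.6643) + (2)·(0.1714) + (3)·(0.5286) = 3.9214.

Step 4 — take square root: d = √(3.9214) ≈ 1.9803.

d(x, mu) = √(3.9214) ≈ 1.9803


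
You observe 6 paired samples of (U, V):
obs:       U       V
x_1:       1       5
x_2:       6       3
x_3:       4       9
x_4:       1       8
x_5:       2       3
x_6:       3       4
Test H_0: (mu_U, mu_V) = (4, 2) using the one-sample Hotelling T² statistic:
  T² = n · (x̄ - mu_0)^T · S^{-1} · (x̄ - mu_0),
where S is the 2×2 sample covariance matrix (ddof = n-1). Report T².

Step 1 — sample mean vector:
  mean(U) = (1 + 6 + 4 + 1 + 2 + 3) / 6 = 17/6 = 2.8333
  mean(V) = (5 + 3 + 9 + 8 + 3 + 4) / 6 = 32/6 = 5.3333
  x̄ = (2.8333, 5.3333),  deviation x̄ - mu_0 = (2.8333, 5.3333) - (4, 2) = (-1.1667, 3.3333).

Step 2 — sample covariance matrix, S[i,j] = (1/(n-1)) · Σ_k (x_{k,i} - mean_i) · (x_{k,j} - mean_j), divisor n-1 = 5:
  S[U,U] = ((-1.8333)·(-1.8333) + (3.1667)·(3.1667) + (1.1667)·(1.1667) + (-1.8333)·(-1.8333) + (-0.8333)·(-0.8333) + (0.1667)·(0.1667)) / 5 = 18.8333/5 = 3.7667
  S[U,V] = ((-1.8333)·(-0.3333) + (3.1667)·(-2.3333) + (1.1667)·(3.6667) + (-1.8333)·(2.6667) + (-0.8333)·(-2.3333) + (0.1667)·(-1.3333)) / 5 = -5.6667/5 = -1.1333
  S[V,V] = ((-0.3333)·(-0.3333) + (-2.3333)·(-2.3333) + (3.6667)·(3.6667) + (2.6667)·(2.6667) + (-2.3333)·(-2.3333) + (-1.3333)·(-1.3333)) / 5 = 33.3333/5 = 6.6667
  S = [[3.7667, -1.1333],
 [-1.1333, 6.6667]].

Step 3 — invert S. det(S) = 3.7667·6.6667 - (-1.1333)² = 23.8267.
  S^{-1} = (1/det) · [[d, -b], [-b, a]] = [[0.2798, 0.0476],
 [0.0476, 0.1581]].

Step 4 — quadratic form (x̄ - mu_0)^T · S^{-1} · (x̄ - mu_0):
  S^{-1} · (x̄ - mu_0) = (-0.1679, 0.4715),
  (x̄ - mu_0)^T · [...] = (-1.1667)·(-0.1679) + (3.3333)·(0.4715) = 1.7674.

Step 5 — scale by n: T² = 6 · 1.7674 = 10.6044.

T² ≈ 10.6044


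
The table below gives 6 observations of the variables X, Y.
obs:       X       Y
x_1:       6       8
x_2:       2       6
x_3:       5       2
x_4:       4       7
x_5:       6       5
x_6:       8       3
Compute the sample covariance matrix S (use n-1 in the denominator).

Step 1 — column means:
  mean(X) = (6 + 2 + 5 + 4 + 6 + 8) / 6 = 31/6 = 5.1667
  mean(Y) = (8 + 6 + 2 + 7 + 5 + 3) / 6 = 31/6 = 5.1667

Step 2 — sample covariance S[i,j] = (1/(n-1)) · Σ_k (x_{k,i} - mean_i) · (x_{k,j} - mean_j), with n-1 = 5.
  S[X,X] = ((0.8333)·(0.8333) + (-3.1667)·(-3.1667) + (-0.1667)·(-0.1667) + (-1.1667)·(-1.1667) + (0.8333)·(0.8333) + (2.8333)·(2.8333)) / 5 = 20.8333/5 = 4.1667
  S[X,Y] = ((0.8333)·(2.8333) + (-3.1667)·(0.8333) + (-0.1667)·(-3.1667) + (-1.1667)·(1.8333) + (0.8333)·(-0.1667) + (2.8333)·(-2.1667)) / 5 = -8.1667/5 = -1.6333
  S[Y,Y] = ((2.8333)·(2.8333) + (0.8333)·(0.8333) + (-3.1667)·(-3.1667) + (1.8333)·(1.8333) + (-0.1667)·(-0.1667) + (-2.1667)·(-2.1667)) / 5 = 26.8333/5 = 5.3667

S is symmetric (S[j,i] = S[i,j]). Assembling:

S = [[4.1667, -1.6333],
 [-1.6333, 5.3667]]


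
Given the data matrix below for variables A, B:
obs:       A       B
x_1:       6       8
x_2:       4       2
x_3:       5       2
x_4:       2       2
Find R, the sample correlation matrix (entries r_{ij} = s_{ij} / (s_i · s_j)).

Step 1 — column means:
  mean(A) = (6 + 4 + 5 + 2) / 4 = 17/4 = 4.25
  mean(B) = (8 + 2 + 2 + 2) / 4 = 14/4 = 3.5

Step 2 — sample variances and covariances s[i,j] = (1/(n-1)) · Σ_k (x_{k,i} - mean_i) · (x_{k,j} - mean_j), with n-1 = 3:
  s[A,A] = ((1.75)·(1.75) + (-0.25)·(-0.25) + (0.75)·(0.75) + (-2.25)·(-2.25)) / 3 = 8.75/3 = 2.9167
  s[A,B] = ((1.75)·(4.5) + (-0.25)·(-1.5) + (0.75)·(-1.5) + (-2.25)·(-1.5)) / 3 = 10.5/3 = 3.5
  s[B,B] = ((4.5)·(4.5) + (-1.5)·(-1.5) + (-1.5)·(-1.5) + (-1.5)·(-1.5)) / 3 = 27/3 = 9
  Sample standard deviations s_i = √(s[i,i]):
  s(A) = √(2.9167) = 1.7078
  s(B) = √(9) = 3

Step 3 — r_{ij} = s_{ij} / (s_i · s_j):
  r[A,A] = 1 (diagonal).
  r[A,B] = 3.5 / (1.7078 · 3) = 3.5 / 5.1235 = 0.6831
  r[B,B] = 1 (diagonal).

R is symmetric with unit diagonal. Assembling:

R = [[1, 0.6831],
 [0.6831, 1]]


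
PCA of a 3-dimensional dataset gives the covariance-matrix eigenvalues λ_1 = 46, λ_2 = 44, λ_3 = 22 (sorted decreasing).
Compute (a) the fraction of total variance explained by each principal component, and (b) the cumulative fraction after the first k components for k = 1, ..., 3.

Step 1 — total variance = trace(Sigma) = Σ λ_i = 46 + 44 + 22 = 112.

Step 2 — fraction explained by component i = λ_i / Σ λ:
  PC1: 46/112 = 0.4107
  PC2: 44/112 = 0.3929
  PC3: 22/112 = 0.1964

Step 3 — cumulative fraction after k components = (λ_1 + ... + λ_k) / Σ λ:
  k = 1: 46/112 = 0.4107
  k = 2: (46 + 44)/112 = 90/112 = 0.8036
  k = 3: (46 + 44 + 22)/112 = 112/112 = 1

Summary (fraction, with percent):

explained: PC1 0.4107 (41.07%), PC2 0.3929 (39.29%), PC3 0.1964 (19.64%);  cumulative: 0.4107, 0.8036, 1


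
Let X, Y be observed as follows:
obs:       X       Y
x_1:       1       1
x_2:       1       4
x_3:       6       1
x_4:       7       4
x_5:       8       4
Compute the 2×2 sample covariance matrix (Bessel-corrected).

Step 1 — column means:
  mean(X) = (1 + 1 + 6 + 7 + 8) / 5 = 23/5 = 4.6
  mean(Y) = (1 + 4 + 1 + 4 + 4) / 5 = 14/5 = 2.8

Step 2 — sample covariance S[i,j] = (1/(n-1)) · Σ_k (x_{k,i} - mean_i) · (x_{k,j} - mean_j), with n-1 = 4.
  S[X,X] = ((-3.6)·(-3.6) + (-3.6)·(-3.6) + (1.4)·(1.4) + (2.4)·(2.4) + (3.4)·(3.4)) / 4 = 45.2/4 = 11.3
  S[X,Y] = ((-3.6)·(-1.8) + (-3.6)·(1.2) + (1.4)·(-1.8) + (2.4)·(1.2) + (3.4)·(1.2)) / 4 = 6.6/4 = 1.65
  S[Y,Y] = ((-1.8)·(-1.8) + (1.2)·(1.2) + (-1.8)·(-1.8) + (1.2)·(1.2) + (1.2)·(1.2)) / 4 = 10.8/4 = 2.7

S is symmetric (S[j,i] = S[i,j]). Assembling:

S = [[11.3, 1.65],
 [1.65, 2.7]]


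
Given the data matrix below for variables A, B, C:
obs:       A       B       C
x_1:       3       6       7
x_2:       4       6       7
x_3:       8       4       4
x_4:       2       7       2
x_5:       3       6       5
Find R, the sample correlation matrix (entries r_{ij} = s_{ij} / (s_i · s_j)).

Step 1 — column means:
  mean(A) = (3 + 4 + 8 + 2 + 3) / 5 = 20/5 = 4
  mean(B) = (6 + 6 + 4 + 7 + 6) / 5 = 29/5 = 5.8
  mean(C) = (7 + 7 + 4 + 2 + 5) / 5 = 25/5 = 5

Step 2 — sample variances and covariances s[i,j] = (1/(n-1)) · Σ_k (x_{k,i} - mean_i) · (x_{k,j} - mean_j), with n-1 = 4:
  s[A,A] = ((-1)·(-1) + (0)·(0) + (4)·(4) + (-2)·(-2) + (-1)·(-1)) / 4 = 22/4 = 5.5
  s[A,B] = ((-1)·(0.2) + (0)·(0.2) + (4)·(-1.8) + (-2)·(1.2) + (-1)·(0.2)) / 4 = -10/4 = -2.5
  s[A,C] = ((-1)·(2) + (0)·(2) + (4)·(-1) + (-2)·(-3) + (-1)·(0)) / 4 = 0/4 = 0
  s[B,B] = ((0.2)·(0.2) + (0.2)·(0.2) + (-1.8)·(-1.8) + (1.2)·(1.2) + (0.2)·(0.2)) / 4 = 4.8/4 = 1.2
  s[B,C] = ((0.2)·(2) + (0.2)·(2) + (-1.8)·(-1) + (1.2)·(-3) + (0.2)·(0)) / 4 = -1/4 = -0.25
  s[C,C] = ((2)·(2) + (2)·(2) + (-1)·(-1) + (-3)·(-3) + (0)·(0)) / 4 = 18/4 = 4.5
  Sample standard deviations s_i = √(s[i,i]):
  s(A) = √(5.5) = 2.3452
  s(B) = √(1.2) = 1.0954
  s(C) = √(4.5) = 2.1213

Step 3 — r_{ij} = s_{ij} / (s_i · s_j):
  r[A,A] = 1 (diagonal).
  r[A,B] = -2.5 / (2.3452 · 1.0954) = -2.5 / 2.569 = -0.9731
  r[A,C] = 0 / (2.3452 · 2.1213) = 0 / 4.9749 = 0
  r[B,B] = 1 (diagonal).
  r[B,C] = -0.25 / (1.0954 · 2.1213) = -0.25 / 2.3238 = -0.1076
  r[C,C] = 1 (diagonal).

R is symmetric with unit diagonal. Assembling:

R = [[1, -0.9731, 0],
 [-0.9731, 1, -0.1076],
 [0, -0.1076, 1]]


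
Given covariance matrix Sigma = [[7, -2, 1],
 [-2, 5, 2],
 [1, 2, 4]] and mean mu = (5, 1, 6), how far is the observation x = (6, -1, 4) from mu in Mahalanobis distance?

Step 1 — centre the observation: (x - mu) = (1, -2, -2).

Step 2 — invert Sigma (cofactor / det for 3×3, or solve directly):
  Sigma^{-1} = [[0.1928, 0.1205, -0.1084],
 [0.1205, 0.3253, -0.1928],
 [-0.1084, -0.1928, 0.3735]].

Step 3 — form the quadratic (x - mu)^T · Sigma^{-1} · (x - mu):
  Sigma^{-1} · (x - mu) = (0.1687, -0.1446, -0.4699).
  (x - mu)^T · [Sigma^{-1} · (x - mu)] = (1)·(0.1687) + (-2)·(-0.1446) + (-2)·(-0.4699) = 1.3976.

Step 4 — take square root: d = √(1.3976) ≈ 1.1822.

d(x, mu) = √(1.3976) ≈ 1.1822


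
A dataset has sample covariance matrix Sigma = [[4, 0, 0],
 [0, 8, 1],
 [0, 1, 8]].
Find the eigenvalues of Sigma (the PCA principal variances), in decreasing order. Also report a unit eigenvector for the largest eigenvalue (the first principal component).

Step 1 — characteristic polynomial p(λ) = det(λI - Sigma) = λ³ - tr·λ² + c_1·λ - det, where tr = trace, c_1 = sum of the principal 2×2 minors, det = det(Sigma):
  tr = 4 + 8 + 8 = 20,
  c_1 = (4·8 - (0)²) + (4·8 - (0)²) + (8·8 - (1)²) = 32 + 32 + 63 = 127,
  det = 4·(8·8 - (1)²) - (0)·((0)·8 - (1)·(0)) + (0)·((0)·(1) - 8·(0)) = 4·(63) - (0)·(0) + (0)·(0) = 252.
  So p(λ) = λ³ - 20λ² + 127λ - 252.
Step 2 — look for an integer root (rational root theorem: any rational root is an integer divisor of 252). Testing λ = 4:
  p(4) = 64 - 320 + 508 - 252 = 0  ✓
  Dividing out (λ - 4): p(λ) = (λ - 4)(λ² - 16λ + 63).
Step 3 — remaining eigenvalues from the quadratic λ² - 16λ + 63 = 0:
  Δ = 16² - 4·63 = 256 - 252 = 4,  λ = (16 ± √4)/2 = (16 ± 2)/2 = 9 or 7.
  Sorted: λ_1 = 9,  λ_2 = 7,  λ_3 = 4  (check: sum = 20 = tr ✓).

Step 4 — unit eigenvector for λ_1 = 9: v spans the null space of (Sigma - λ_1 I), whose rows are
  r_1 = (-5, 0, 0),  r_2 = (0, -1, 1),  r_3 = (0, 1, -1).
  v is orthogonal to every row, so take v ∝ r_1 × r_2 = ((0)·(1) - (0)·(-1), (0)·(0) - (-5)·(1), (-5)·(-1) - (0)·(0)) = (0, 5, 5).
  Rescale (divide by 5): u = (0, 1, 1).
  ||u|| = √((0)² + (1)² + (1)²) = √(2) ≈ 1.4142,  v_1 = u/||u|| ≈ (0, 0.7071, 0.7071) (||v_1|| = 1).

λ_1 = 9,  λ_2 = 7,  λ_3 = 4;  v_1 ≈ (0, 0.7071, 0.7071)


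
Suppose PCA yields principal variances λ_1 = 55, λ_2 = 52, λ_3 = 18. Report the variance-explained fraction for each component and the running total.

Step 1 — total variance = trace(Sigma) = Σ λ_i = 55 + 52 + 18 = 125.

Step 2 — fraction explained by component i = λ_i / Σ λ:
  PC1: 55/125 = 0.44
  PC2: 52/125 = 0.416
  PC3: 18/125 = 0.144

Step 3 — cumulative fraction after k components = (λ_1 + ... + λ_k) / Σ λ:
  k = 1: 55/125 = 0.44
  k = 2: (55 + 52)/125 = 107/125 = 0.856
  k = 3: (55 + 52 + 18)/125 = 125/125 = 1

Summary (fraction, with percent):

explained: PC1 0.44 (44%), PC2 0.416 (41.6%), PC3 0.144 (14.4%);  cumulative: 0.44, 0.856, 1


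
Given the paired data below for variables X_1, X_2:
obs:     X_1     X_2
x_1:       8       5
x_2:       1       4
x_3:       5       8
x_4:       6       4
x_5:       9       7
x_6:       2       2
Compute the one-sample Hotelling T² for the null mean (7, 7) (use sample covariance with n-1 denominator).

Step 1 — sample mean vector:
  mean(X_1) = (8 + 1 + 5 + 6 + 9 + 2) / 6 = 31/6 = 5.1667
  mean(X_2) = (5 + 4 + 8 + 4 + 7 + 2) / 6 = 30/6 = 5
  x̄ = (5.1667, 5),  deviation x̄ - mu_0 = (5.1667, 5) - (7, 7) = (-1.8333, -2).

Step 2 — sample covariance matrix, S[i,j] = (1/(n-1)) · Σ_k (x_{k,i} - mean_i) · (x_{k,j} - mean_j), divisor n-1 = 5:
  S[X_1,X_1] = ((2.8333)·(2.8333) + (-4.1667)·(-4.1667) + (-0.1667)·(-0.1667) + (0.8333)·(0.8333) + (3.8333)·(3.8333) + (-3.1667)·(-3.1667)) / 5 = 50.8333/5 = 10.1667
  S[X_1,X_2] = ((2.8333)·(0) + (-4.1667)·(-1) + (-0.1667)·(3) + (0.8333)·(-1) + (3.8333)·(2) + (-3.1667)·(-3)) / 5 = 20/5 = 4
  S[X_2,X_2] = ((0)·(0) + (-1)·(-1) + (3)·(3) + (-1)·(-1) + (2)·(2) + (-3)·(-3)) / 5 = 24/5 = 4.8
  S = [[10.1667, 4],
 [4, 4.8]].

Step 3 — invert S. det(S) = 10.1667·4.8 - (4)² = 32.8.
  S^{-1} = (1/det) · [[d, -b], [-b, a]] = [[0.1463, -0.122],
 [-0.122, 0.31]].

Step 4 — quadratic form (x̄ - mu_0)^T · S^{-1} · (x̄ - mu_0):
  S^{-1} · (x̄ - mu_0) = (-0.0244, -0.3963),
  (x̄ - mu_0)^T · [...] = (-1.8333)·(-0.0244) + (-2)·(-0.3963) = 0.8374.

Step 5 — scale by n: T² = 6 · 0.8374 = 5.0244.

T² ≈ 5.0244


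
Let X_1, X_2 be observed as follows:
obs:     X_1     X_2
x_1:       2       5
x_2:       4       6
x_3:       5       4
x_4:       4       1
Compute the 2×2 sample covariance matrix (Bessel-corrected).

Step 1 — column means:
  mean(X_1) = (2 + 4 + 5 + 4) / 4 = 15/4 = 3.75
  mean(X_2) = (5 + 6 + 4 + 1) / 4 = 16/4 = 4

Step 2 — sample covariance S[i,j] = (1/(n-1)) · Σ_k (x_{k,i} - mean_i) · (x_{k,j} - mean_j), with n-1 = 3.
  S[X_1,X_1] = ((-1.75)·(-1.75) + (0.25)·(0.25) + (1.25)·(1.25) + (0.25)·(0.25)) / 3 = 4.75/3 = 1.5833
  S[X_1,X_2] = ((-1.75)·(1) + (0.25)·(2) + (1.25)·(0) + (0.25)·(-3)) / 3 = -2/3 = -0.6667
  S[X_2,X_2] = ((1)·(1) + (2)·(2) + (0)·(0) + (-3)·(-3)) / 3 = 14/3 = 4.6667

S is symmetric (S[j,i] = S[i,j]). Assembling:

S = [[1.5833, -0.6667],
 [-0.6667, 4.6667]]


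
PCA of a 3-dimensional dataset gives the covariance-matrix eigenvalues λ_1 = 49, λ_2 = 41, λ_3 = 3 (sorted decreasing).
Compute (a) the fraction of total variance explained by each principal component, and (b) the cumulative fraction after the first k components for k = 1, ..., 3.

Step 1 — total variance = trace(Sigma) = Σ λ_i = 49 + 41 + 3 = 93.

Step 2 — fraction explained by component i = λ_i / Σ λ:
  PC1: 49/93 = 0.5269
  PC2: 41/93 = 0.4409
  PC3: 3/93 = 0.0323

Step 3 — cumulative fraction after k components = (λ_1 + ... + λ_k) / Σ λ:
  k = 1: 49/93 = 0.5269
  k = 2: (49 + 41)/93 = 90/93 = 0.9677
  k = 3: (49 + 41 + 3)/93 = 93/93 = 1

Summary (fraction, with percent):

explained: PC1 0.5269 (52.69%), PC2 0.4409 (44.09%), PC3 0.0323 (3.23%);  cumulative: 0.5269, 0.9677, 1


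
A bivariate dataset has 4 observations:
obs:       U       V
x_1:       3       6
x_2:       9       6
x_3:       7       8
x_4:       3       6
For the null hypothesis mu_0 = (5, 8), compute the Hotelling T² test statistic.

Step 1 — sample mean vector:
  mean(U) = (3 + 9 + 7 + 3) / 4 = 22/4 = 5.5
  mean(V) = (6 + 6 + 8 + 6) / 4 = 26/4 = 6.5
  x̄ = (5.5, 6.5),  deviation x̄ - mu_0 = (5.5, 6.5) - (5, 8) = (0.5, -1.5).

Step 2 — sample covariance matrix, S[i,j] = (1/(n-1)) · Σ_k (x_{k,i} - mean_i) · (x_{k,j} - mean_j), divisor n-1 = 3:
  S[U,U] = ((-2.5)·(-2.5) + (3.5)·(3.5) + (1.5)·(1.5) + (-2.5)·(-2.5)) / 3 = 27/3 = 9
  S[U,V] = ((-2.5)·(-0.5) + (3.5)·(-0.5) + (1.5)·(1.5) + (-2.5)·(-0.5)) / 3 = 3/3 = 1
  S[V,V] = ((-0.5)·(-0.5) + (-0.5)·(-0.5) + (1.5)·(1.5) + (-0.5)·(-0.5)) / 3 = 3/3 = 1
  S = [[9, 1],
 [1, 1]].

Step 3 — invert S. det(S) = 9·1 - (1)² = 8.
  S^{-1} = (1/det) · [[d, -b], [-b, a]] = [[0.125, -0.125],
 [-0.125, 1.125]].

Step 4 — quadratic form (x̄ - mu_0)^T · S^{-1} · (x̄ - mu_0):
  S^{-1} · (x̄ - mu_0) = (0.25, -1.75),
  (x̄ - mu_0)^T · [...] = (0.5)·(0.25) + (-1.5)·(-1.75) = 2.75.

Step 5 — scale by n: T² = 4 · 2.75 = 11.

T² ≈ 11


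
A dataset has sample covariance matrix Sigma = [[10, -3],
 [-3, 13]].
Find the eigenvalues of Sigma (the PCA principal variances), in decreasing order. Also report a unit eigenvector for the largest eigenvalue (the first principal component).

Step 1 — characteristic polynomial of 2×2 Sigma:
  det(Sigma - λI) = λ² - trace · λ + det = 0.
  trace = 10 + 13 = 23, det = 10·13 - (-3)² = 121.
Step 2 — discriminant:
  Δ = trace² - 4·det = 529 - 484 = 45.
Step 3 — eigenvalues:
  λ = (trace ± √Δ)/2 = (23 ± 6.7082)/2,
  λ_1 = 14.8541,  λ_2 = 8.1459.

Step 4 — unit eigenvector for λ_1: solve (Sigma - λ_1 I)v = 0. First row:
  (10 - 14.8541)·v_x + (-3)·v_y = 0, i.e. (-4.8541)·v_x + (-3)·v_y = 0,
  so v ∝ (b, λ_1 - a) = (-3, 4.8541); multiply by -1 so the first entry is positive: u = (3, -4.8541).
  ||u|| = √((3)² + (-4.8541)²) = √(32.5623) ≈ 5.7063,
  v_1 = u/||u|| ≈ (0.5257, -0.8507) (||v_1|| = 1).

λ_1 = 14.8541,  λ_2 = 8.1459;  v_1 ≈ (0.5257, -0.8507)


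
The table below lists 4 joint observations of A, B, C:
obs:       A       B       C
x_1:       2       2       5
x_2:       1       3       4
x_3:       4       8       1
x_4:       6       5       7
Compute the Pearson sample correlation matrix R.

Step 1 — column means:
  mean(A) = (2 + 1 + 4 + 6) / 4 = 13/4 = 3.25
  mean(B) = (2 + 3 + 8 + 5) / 4 = 18/4 = 4.5
  mean(C) = (5 + 4 + 1 + 7) / 4 = 17/4 = 4.25

Step 2 — sample variances and covariances s[i,j] = (1/(n-1)) · Σ_k (x_{k,i} - mean_i) · (x_{k,j} - mean_j), with n-1 = 3:
  s[A,A] = ((-1.25)·(-1.25) + (-2.25)·(-2.25) + (0.75)·(0.75) + (2.75)·(2.75)) / 3 = 14.75/3 = 4.9167
  s[A,B] = ((-1.25)·(-2.5) + (-2.25)·(-1.5) + (0.75)·(3.5) + (2.75)·(0.5)) / 3 = 10.5/3 = 3.5
  s[A,C] = ((-1.25)·(0.75) + (-2.25)·(-0.25) + (0.75)·(-3.25) + (2.75)·(2.75)) / 3 = 4.75/3 = 1.5833
  s[B,B] = ((-2.5)·(-2.5) + (-1.5)·(-1.5) + (3.5)·(3.5) + (0.5)·(0.5)) / 3 = 21/3 = 7
  s[B,C] = ((-2.5)·(0.75) + (-1.5)·(-0.25) + (3.5)·(-3.25) + (0.5)·(2.75)) / 3 = -11.5/3 = -3.8333
  s[C,C] = ((0.75)·(0.75) + (-0.25)·(-0.25) + (-3.25)·(-3.25) + (2.75)·(2.75)) / 3 = 18.75/3 = 6.25
  Sample standard deviations s_i = √(s[i,i]):
  s(A) = √(4.9167) = 2.2174
  s(B) = √(7) = 2.6458
  s(C) = √(6.25) = 2.5

Step 3 — r_{ij} = s_{ij} / (s_i · s_j):
  r[A,A] = 1 (diagonal).
  r[A,B] = 3.5 / (2.2174 · 2.6458) = 3.5 / 5.8666 = 0.5966
  r[A,C] = 1.5833 / (2.2174 · 2.5) = 1.5833 / 5.5434 = 0.2856
  r[B,B] = 1 (diagonal).
  r[B,C] = -3.8333 / (2.6458 · 2.5) = -3.8333 / 6.6144 = -0.5795
  r[C,C] = 1 (diagonal).

R is symmetric with unit diagonal. Assembling:

R = [[1, 0.5966, 0.2856],
 [0.5966, 1, -0.5795],
 [0.2856, -0.5795, 1]]


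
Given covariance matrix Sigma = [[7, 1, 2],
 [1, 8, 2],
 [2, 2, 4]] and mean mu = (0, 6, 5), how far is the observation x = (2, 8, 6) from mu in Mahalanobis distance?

Step 1 — centre the observation: (x - mu) = (2, 2, 1).

Step 2 — invert Sigma (cofactor / det for 3×3, or solve directly):
  Sigma^{-1} = [[0.1667, 0, -0.0833],
 [0, 0.1429, -0.0714],
 [-0.0833, -0.0714, 0.3274]].

Step 3 — form the quadratic (x - mu)^T · Sigma^{-1} · (x - mu):
  Sigma^{-1} · (x - mu) = (0.25, 0.2143, 0.0179).
  (x - mu)^T · [Sigma^{-1} · (x - mu)] = (2)·(0.25) + (2)·(0.2143) + (1)·(0.0179) = 0.9464.

Step 4 — take square root: d = √(0.9464) ≈ 0.9728.

d(x, mu) = √(0.9464) ≈ 0.9728


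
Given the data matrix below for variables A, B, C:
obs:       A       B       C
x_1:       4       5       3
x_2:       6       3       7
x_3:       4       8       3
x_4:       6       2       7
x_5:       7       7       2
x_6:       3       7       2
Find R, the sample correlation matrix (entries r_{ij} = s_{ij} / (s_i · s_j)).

Step 1 — column means:
  mean(A) = (4 + 6 + 4 + 6 + 7 + 3) / 6 = 30/6 = 5
  mean(B) = (5 + 3 + 8 + 2 + 7 + 7) / 6 = 32/6 = 5.3333
  mean(C) = (3 + 7 + 3 + 7 + 2 + 2) / 6 = 24/6 = 4

Step 2 — sample variances and covariances s[i,j] = (1/(n-1)) · Σ_k (x_{k,i} - mean_i) · (x_{k,j} - mean_j), with n-1 = 5:
  s[A,A] = ((-1)·(-1) + (1)·(1) + (-1)·(-1) + (1)·(1) + (2)·(2) + (-2)·(-2)) / 5 = 12/5 = 2.4
  s[A,B] = ((-1)·(-0.3333) + (1)·(-2.3333) + (-1)·(2.6667) + (1)·(-3.3333) + (2)·(1.6667) + (-2)·(1.6667)) / 5 = -8/5 = -1.6
  s[A,C] = ((-1)·(-1) + (1)·(3) + (-1)·(-1) + (1)·(3) + (2)·(-2) + (-2)·(-2)) / 5 = 8/5 = 1.6
  s[B,B] = ((-0.3333)·(-0.3333) + (-2.3333)·(-2.3333) + (2.6667)·(2.6667) + (-3.3333)·(-3.3333) + (1.6667)·(1.6667) + (1.6667)·(1.6667)) / 5 = 29.3333/5 = 5.8667
  s[B,C] = ((-0.3333)·(-1) + (-2.3333)·(3) + (2.6667)·(-1) + (-3.3333)·(3) + (1.6667)·(-2) + (1.6667)·(-2)) / 5 = -26/5 = -5.2
  s[C,C] = ((-1)·(-1) + (3)·(3) + (-1)·(-1) + (3)·(3) + (-2)·(-2) + (-2)·(-2)) / 5 = 28/5 = 5.6
  Sample standard deviations s_i = √(s[i,i]):
  s(A) = √(2.4) = 1.5492
  s(B) = √(5.8667) = 2.4221
  s(C) = √(5.6) = 2.3664

Step 3 — r_{ij} = s_{ij} / (s_i · s_j):
  r[A,A] = 1 (diagonal).
  r[A,B] = -1.6 / (1.5492 · 2.4221) = -1.6 / 3.7523 = -0.4264
  r[A,C] = 1.6 / (1.5492 · 2.3664) = 1.6 / 3.6661 = 0.4364
  r[B,B] = 1 (diagonal).
  r[B,C] = -5.2 / (2.4221 · 2.3664) = -5.2 / 5.7318 = -0.9072
  r[C,C] = 1 (diagonal).

R is symmetric with unit diagonal. Assembling:

R = [[1, -0.4264, 0.4364],
 [-0.4264, 1, -0.9072],
 [0.4364, -0.9072, 1]]


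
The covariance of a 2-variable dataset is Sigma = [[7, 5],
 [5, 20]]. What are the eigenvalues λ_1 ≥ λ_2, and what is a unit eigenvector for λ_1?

Step 1 — characteristic polynomial of 2×2 Sigma:
  det(Sigma - λI) = λ² - trace · λ + det = 0.
  trace = 7 + 20 = 27, det = 7·20 - (5)² = 115.
Step 2 — discriminant:
  Δ = trace² - 4·det = 729 - 460 = 269.
Step 3 — eigenvalues:
  λ = (trace ± √Δ)/2 = (27 ± 16.4012)/2,
  λ_1 = 21.7006,  λ_2 = 5.2994.

Step 4 — unit eigenvector for λ_1: solve (Sigma - λ_1 I)v = 0. First row:
  (7 - 21.7006)·v_x + (5)·v_y = 0, i.e. (-14.7006)·v_x + (5)·v_y = 0,
  so v ∝ (b, λ_1 - a) = (5, 14.7006) = u.
  ||u|| = √((5)² + (14.7006)²) = √(241.1079) ≈ 15.5277,
  v_1 = u/||u|| ≈ (0.322, 0.9467) (||v_1|| = 1).

λ_1 = 21.7006,  λ_2 = 5.2994;  v_1 ≈ (0.322, 0.9467)


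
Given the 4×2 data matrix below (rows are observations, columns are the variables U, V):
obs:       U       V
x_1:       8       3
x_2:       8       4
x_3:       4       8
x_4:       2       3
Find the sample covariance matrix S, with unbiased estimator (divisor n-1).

Step 1 — column means:
  mean(U) = (8 + 8 + 4 + 2) / 4 = 22/4 = 5.5
  mean(V) = (3 + 4 + 8 + 3) / 4 = 18/4 = 4.5

Step 2 — sample covariance S[i,j] = (1/(n-1)) · Σ_k (x_{k,i} - mean_i) · (x_{k,j} - mean_j), with n-1 = 3.
  S[U,U] = ((2.5)·(2.5) + (2.5)·(2.5) + (-1.5)·(-1.5) + (-3.5)·(-3.5)) / 3 = 27/3 = 9
  S[U,V] = ((2.5)·(-1.5) + (2.5)·(-0.5) + (-1.5)·(3.5) + (-3.5)·(-1.5)) / 3 = -5/3 = -1.6667
  S[V,V] = ((-1.5)·(-1.5) + (-0.5)·(-0.5) + (3.5)·(3.5) + (-1.5)·(-1.5)) / 3 = 17/3 = 5.6667

S is symmetric (S[j,i] = S[i,j]). Assembling:

S = [[9, -1.6667],
 [-1.6667, 5.6667]]


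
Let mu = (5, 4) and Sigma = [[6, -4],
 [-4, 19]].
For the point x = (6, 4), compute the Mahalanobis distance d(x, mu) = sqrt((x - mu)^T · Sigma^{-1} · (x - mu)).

Step 1 — centre the observation: (x - mu) = (1, 0).

Step 2 — invert Sigma. det(Sigma) = 6·19 - (-4)² = 98.
  Sigma^{-1} = (1/det) · [[d, -b], [-b, a]] = [[0.1939, 0.0408],
 [0.0408, 0.0612]].

Step 3 — form the quadratic (x - mu)^T · Sigma^{-1} · (x - mu):
  Sigma^{-1} · (x - mu) = (0.1939, 0.0408).
  (x - mu)^T · [Sigma^{-1} · (x - mu)] = (1)·(0.1939) + (0)·(0.0408) = 0.1939.

Step 4 — take square root: d = √(0.1939) ≈ 0.4403.

d(x, mu) = √(0.1939) ≈ 0.4403


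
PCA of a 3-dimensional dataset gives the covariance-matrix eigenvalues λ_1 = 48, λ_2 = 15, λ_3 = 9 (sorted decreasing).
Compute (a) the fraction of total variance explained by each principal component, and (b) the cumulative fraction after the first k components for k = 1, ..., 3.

Step 1 — total variance = trace(Sigma) = Σ λ_i = 48 + 15 + 9 = 72.

Step 2 — fraction explained by component i = λ_i / Σ λ:
  PC1: 48/72 = 0.6667
  PC2: 15/72 = 0.2083
  PC3: 9/72 = 0.125

Step 3 — cumulative fraction after k components = (λ_1 + ... + λ_k) / Σ λ:
  k = 1: 48/72 = 0.6667
  k = 2: (48 + 15)/72 = 63/72 = 0.875
  k = 3: (48 + 15 + 9)/72 = 72/72 = 1

Summary (fraction, with percent):

explained: PC1 0.6667 (66.67%), PC2 0.2083 (20.83%), PC3 0.125 (12.5%);  cumulative: 0.6667, 0.875, 1


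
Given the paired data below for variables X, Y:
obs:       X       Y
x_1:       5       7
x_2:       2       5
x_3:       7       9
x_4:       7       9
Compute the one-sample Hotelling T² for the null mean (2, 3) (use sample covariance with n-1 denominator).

Step 1 — sample mean vector:
  mean(X) = (5 + 2 + 7 + 7) / 4 = 21/4 = 5.25
  mean(Y) = (7 + 5 + 9 + 9) / 4 = 30/4 = 7.5
  x̄ = (5.25, 7.5),  deviation x̄ - mu_0 = (5.25, 7.5) - (2, 3) = (3.25, 4.5).

Step 2 — sample covariance matrix, S[i,j] = (1/(n-1)) · Σ_k (x_{k,i} - mean_i) · (x_{k,j} - mean_j), divisor n-1 = 3:
  S[X,X] = ((-0.25)·(-0.25) + (-3.25)·(-3.25) + (1.75)·(1.75) + (1.75)·(1.75)) / 3 = 16.75/3 = 5.5833
  S[X,Y] = ((-0.25)·(-0.5) + (-3.25)·(-2.5) + (1.75)·(1.5) + (1.75)·(1.5)) / 3 = 13.5/3 = 4.5
  S[Y,Y] = ((-0.5)·(-0.5) + (-2.5)·(-2.5) + (1.5)·(1.5) + (1.5)·(1.5)) / 3 = 11/3 = 3.6667
  S = [[5.5833, 4.5],
 [4.5, 3.6667]].

Step 3 — invert S. det(S) = 5.5833·3.6667 - (4.5)² = 0.2222.
  S^{-1} = (1/det) · [[d, -b], [-b, a]] = [[16.5, -20.25],
 [-20.25, 25.125]].

Step 4 — quadratic form (x̄ - mu_0)^T · S^{-1} · (x̄ - mu_0):
  S^{-1} · (x̄ - mu_0) = (-37.5, 47.25),
  (x̄ - mu_0)^T · [...] = (3.25)·(-37.5) + (4.5)·(47.25) = 90.75.

Step 5 — scale by n: T² = 4 · 90.75 = 363.

T² ≈ 363


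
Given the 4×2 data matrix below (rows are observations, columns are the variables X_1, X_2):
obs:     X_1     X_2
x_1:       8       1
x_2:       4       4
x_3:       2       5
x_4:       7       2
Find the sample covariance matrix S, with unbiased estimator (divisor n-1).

Step 1 — column means:
  mean(X_1) = (8 + 4 + 2 + 7) / 4 = 21/4 = 5.25
  mean(X_2) = (1 + 4 + 5 + 2) / 4 = 12/4 = 3

Step 2 — sample covariance S[i,j] = (1/(n-1)) · Σ_k (x_{k,i} - mean_i) · (x_{k,j} - mean_j), with n-1 = 3.
  S[X_1,X_1] = ((2.75)·(2.75) + (-1.25)·(-1.25) + (-3.25)·(-3.25) + (1.75)·(1.75)) / 3 = 22.75/3 = 7.5833
  S[X_1,X_2] = ((2.75)·(-2) + (-1.25)·(1) + (-3.25)·(2) + (1.75)·(-1)) / 3 = -15/3 = -5
  S[X_2,X_2] = ((-2)·(-2) + (1)·(1) + (2)·(2) + (-1)·(-1)) / 3 = 10/3 = 3.3333

S is symmetric (S[j,i] = S[i,j]). Assembling:

S = [[7.5833, -5],
 [-5, 3.3333]]


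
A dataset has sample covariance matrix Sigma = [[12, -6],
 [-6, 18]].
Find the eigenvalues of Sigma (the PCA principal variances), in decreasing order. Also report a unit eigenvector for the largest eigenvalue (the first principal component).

Step 1 — characteristic polynomial of 2×2 Sigma:
  det(Sigma - λI) = λ² - trace · λ + det = 0.
  trace = 12 + 18 = 30, det = 12·18 - (-6)² = 180.
Step 2 — discriminant:
  Δ = trace² - 4·det = 900 - 720 = 180.
Step 3 — eigenvalues:
  λ = (trace ± √Δ)/2 = (30 ± 13.4164)/2,
  λ_1 = 21.7082,  λ_2 = 8.2918.

Step 4 — unit eigenvector for λ_1: solve (Sigma - λ_1 I)v = 0. First row:
  (12 - 21.7082)·v_x + (-6)·v_y = 0, i.e. (-9.7082)·v_x + (-6)·v_y = 0,
  so v ∝ (b, λ_1 - a) = (-6, 9.7082); multiply by -1 so the first entry is positive: u = (6, -9.7082).
  ||u|| = √((6)² + (-9.7082)²) = √(130.2492) ≈ 11.4127,
  v_1 = u/||u|| ≈ (0.5257, -0.8507) (||v_1|| = 1).

λ_1 = 21.7082,  λ_2 = 8.2918;  v_1 ≈ (0.5257, -0.8507)


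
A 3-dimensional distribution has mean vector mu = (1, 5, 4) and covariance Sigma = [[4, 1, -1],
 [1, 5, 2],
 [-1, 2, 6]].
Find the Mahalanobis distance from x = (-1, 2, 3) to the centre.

Step 1 — centre the observation: (x - mu) = (-2, -3, -1).

Step 2 — invert Sigma (cofactor / det for 3×3, or solve directly):
  Sigma^{-1} = [[0.2921, -0.0899, 0.0787],
 [-0.0899, 0.2584, -0.1011],
 [0.0787, -0.1011, 0.2135]].

Step 3 — form the quadratic (x - mu)^T · Sigma^{-1} · (x - mu):
  Sigma^{-1} · (x - mu) = (-0.3933, -0.4944, -0.0674).
  (x - mu)^T · [Sigma^{-1} · (x - mu)] = (-2)·(-0.3933) + (-3)·(-0.4944) + (-1)·(-0.0674) = 2.3371.

Step 4 — take square root: d = √(2.3371) ≈ 1.5288.

d(x, mu) = √(2.3371) ≈ 1.5288


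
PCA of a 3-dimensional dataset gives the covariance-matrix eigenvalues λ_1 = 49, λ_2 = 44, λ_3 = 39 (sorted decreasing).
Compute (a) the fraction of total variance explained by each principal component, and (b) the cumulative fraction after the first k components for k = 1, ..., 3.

Step 1 — total variance = trace(Sigma) = Σ λ_i = 49 + 44 + 39 = 132.

Step 2 — fraction explained by component i = λ_i / Σ λ:
  PC1: 49/132 = 0.3712
  PC2: 44/132 = 0.3333
  PC3: 39/132 = 0.2955

Step 3 — cumulative fraction after k components = (λ_1 + ... + λ_k) / Σ λ:
  k = 1: 49/132 = 0.3712
  k = 2: (49 + 44)/132 = 93/132 = 0.7045
  k = 3: (49 + 44 + 39)/132 = 132/132 = 1

Summary (fraction, with percent):

explained: PC1 0.3712 (37.12%), PC2 0.3333 (33.33%), PC3 0.2955 (29.55%);  cumulative: 0.3712, 0.7045, 1


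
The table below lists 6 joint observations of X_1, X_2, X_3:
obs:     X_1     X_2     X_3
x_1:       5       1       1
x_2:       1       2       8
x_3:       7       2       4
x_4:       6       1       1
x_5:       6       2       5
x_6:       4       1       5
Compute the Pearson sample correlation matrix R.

Step 1 — column means:
  mean(X_1) = (5 + 1 + 7 + 6 + 6 + 4) / 6 = 29/6 = 4.8333
  mean(X_2) = (1 + 2 + 2 + 1 + 2 + 1) / 6 = 9/6 = 1.5
  mean(X_3) = (1 + 8 + 4 + 1 + 5 + 5) / 6 = 24/6 = 4

Step 2 — sample variances and covariances s[i,j] = (1/(n-1)) · Σ_k (x_{k,i} - mean_i) · (x_{k,j} - mean_j), with n-1 = 5:
  s[X_1,X_1] = ((0.1667)·(0.1667) + (-3.8333)·(-3.8333) + (2.1667)·(2.1667) + (1.1667)·(1.1667) + (1.1667)·(1.1667) + (-0.8333)·(-0.8333)) / 5 = 22.8333/5 = 4.5667
  s[X_1,X_2] = ((0.1667)·(-0.5) + (-3.8333)·(0.5) + (2.1667)·(0.5) + (1.1667)·(-0.5) + (1.1667)·(0.5) + (-0.8333)·(-0.5)) / 5 = -0.5/5 = -0.1
  s[X_1,X_3] = ((0.1667)·(-3) + (-3.8333)·(4) + (2.1667)·(0) + (1.1667)·(-3) + (1.1667)·(1) + (-0.8333)·(1)) / 5 = -19/5 = -3.8
  s[X_2,X_2] = ((-0.5)·(-0.5) + (0.5)·(0.5) + (0.5)·(0.5) + (-0.5)·(-0.5) + (0.5)·(0.5) + (-0.5)·(-0.5)) / 5 = 1.5/5 = 0.3
  s[X_2,X_3] = ((-0.5)·(-3) + (0.5)·(4) + (0.5)·(0) + (-0.5)·(-3) + (0.5)·(1) + (-0.5)·(1)) / 5 = 5/5 = 1
  s[X_3,X_3] = ((-3)·(-3) + (4)·(4) + (0)·(0) + (-3)·(-3) + (1)·(1) + (1)·(1)) / 5 = 36/5 = 7.2
  Sample standard deviations s_i = √(s[i,i]):
  s(X_1) = √(4.5667) = 2.137
  s(X_2) = √(0.3) = 0.5477
  s(X_3) = √(7.2) = 2.6833

Step 3 — r_{ij} = s_{ij} / (s_i · s_j):
  r[X_1,X_1] = 1 (diagonal).
  r[X_1,X_2] = -0.1 / (2.137 · 0.5477) = -0.1 / 1.1705 = -0.0854
  r[X_1,X_3] = -3.8 / (2.137 · 2.6833) = -3.8 / 5.7341 = -0.6627
  r[X_2,X_2] = 1 (diagonal).
  r[X_2,X_3] = 1 / (0.5477 · 2.6833) = 1 / 1.4697 = 0.6804
  r[X_3,X_3] = 1 (diagonal).

R is symmetric with unit diagonal. Assembling:

R = [[1, -0.0854, -0.6627],
 [-0.0854, 1, 0.6804],
 [-0.6627, 0.6804, 1]]
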